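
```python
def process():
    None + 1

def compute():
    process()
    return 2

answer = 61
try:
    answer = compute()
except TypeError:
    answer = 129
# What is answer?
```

Step-by-step execution trace:
1. answer starts at 61.
2. try: `compute()` calls `process()`.
3. `process()` evaluates `None + 1`, which raises TypeError; it propagates through compute (uncaught).
4. `return 2` in compute is not reached; the assignment to answer does not complete.
5. `except TypeError` matches → answer = 129.
Result: 129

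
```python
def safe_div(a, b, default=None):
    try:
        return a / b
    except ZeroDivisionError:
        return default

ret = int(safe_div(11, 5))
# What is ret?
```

Step-by-step execution trace:
1. `safe_div(11, 5)` enters try: `return 11 / 5` → returns 2.2. No exception raised.
2. `except ZeroDivisionError` is skipped.
3. `int(2.2)` → 2 → ret = 2.
Result: 2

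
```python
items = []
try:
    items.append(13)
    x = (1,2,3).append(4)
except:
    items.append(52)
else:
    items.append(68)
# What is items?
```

Step-by-step execution trace:
1. try: `items.append(13)` → items = [13].
2. `x = (1,2,3).append(4)` raises AttributeError.
3. bare `except` matches → `items.append(52)` → items = [13, 52].
4. `else` is skipped (an exception was raised).
Result: [13, 52]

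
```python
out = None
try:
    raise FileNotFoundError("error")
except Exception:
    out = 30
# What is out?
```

Step-by-step execution trace:
1. `raise FileNotFoundError(...)` raises FileNotFoundError.
2. `except Exception` matches (FileNotFoundError is a subclass of Exception) → out = 30.
Result: 30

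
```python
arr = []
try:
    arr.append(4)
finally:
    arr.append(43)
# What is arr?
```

Step-by-step execution trace:
1. try: `arr.append(4)` → arr = [4].
2. The try body completes without raising.
3. finally always runs: `arr.append(43)` → arr = [4, 43].
Result: [4, 43]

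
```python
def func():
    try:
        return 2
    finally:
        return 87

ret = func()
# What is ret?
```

Step-by-step execution trace:
1. `func()` enters try: `return 2` sets pending return value 2.
2. Before returning, `finally: return 87` runs and overrides the pending return.
3. func() returns 87 → ret = 87.
Result: 87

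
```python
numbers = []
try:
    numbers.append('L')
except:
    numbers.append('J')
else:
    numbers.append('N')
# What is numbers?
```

Step-by-step execution trace:
1. try: `numbers.append('L')` → numbers = ['L']. No exception raised.
2. `except` is skipped.
3. `else` runs (try completed without exception): `numbers.append('N')` → numbers = ['L', 'N'].
Result: ['L', 'N']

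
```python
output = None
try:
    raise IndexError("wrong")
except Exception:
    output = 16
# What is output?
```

Step-by-step execution trace:
1. `raise IndexError(...)` raises IndexError.
2. `except Exception` matches (IndexError is a subclass of Exception) → output = 16.
Result: 16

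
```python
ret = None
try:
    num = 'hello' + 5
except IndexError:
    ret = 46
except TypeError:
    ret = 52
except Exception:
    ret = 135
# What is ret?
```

Step-by-step execution trace:
1. `num = 'hello' + 5` raises TypeError.
2. `except IndexError` does not match TypeError; skipped.
3. `except TypeError` matches → ret = 52.
4. Remaining except clauses are skipped.
Result: 52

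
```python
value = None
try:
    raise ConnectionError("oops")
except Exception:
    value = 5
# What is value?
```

Step-by-step execution trace:
1. `raise ConnectionError(...)` raises ConnectionError.
2. `except Exception` matches (ConnectionError is a subclass of Exception) → value = 5.
Result: 5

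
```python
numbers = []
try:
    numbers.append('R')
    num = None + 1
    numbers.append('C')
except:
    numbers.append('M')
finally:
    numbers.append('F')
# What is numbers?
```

Step-by-step execution trace:
1. try: `numbers.append('R')` → numbers = ['R'].
2. `num = None + 1` raises TypeError; `numbers.append('C')` is not reached.
3. bare `except` matches → `numbers.append('M')` → numbers = ['R', 'M'].
4. finally always runs: `numbers.append('F')` → numbers = ['R', 'M', 'F'].
Result: ['R', 'M', 'F']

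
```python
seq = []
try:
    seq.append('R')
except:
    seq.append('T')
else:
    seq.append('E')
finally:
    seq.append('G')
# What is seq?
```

Step-by-step execution trace:
1. try: `seq.append('R')` → seq = ['R']. No exception raised.
2. `except` is skipped.
3. `else` runs: `seq.append('E')` → seq = ['R', 'E'].
4. `finally` always runs: `seq.append('G')` → seq = ['R', 'E', 'G'].
Result: ['R', 'E', 'G']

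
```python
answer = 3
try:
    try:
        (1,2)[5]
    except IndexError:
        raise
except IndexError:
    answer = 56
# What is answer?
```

Step-by-step execution trace:
1. Inner try: `(1,2)[5]` raises IndexError.
2. Inner `except IndexError` matches; bare `raise` re-raises the same IndexError.
3. Outer `except IndexError` matches → answer = 56.
Result: 56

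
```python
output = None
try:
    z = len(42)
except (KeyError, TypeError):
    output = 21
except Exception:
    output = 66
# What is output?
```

Step-by-step execution trace:
1. `z = len(42)` raises TypeError.
2. `except (KeyError, TypeError)` matches (TypeError is in the tuple) → output = 21.
3. `except Exception` is not reached.
Result: 21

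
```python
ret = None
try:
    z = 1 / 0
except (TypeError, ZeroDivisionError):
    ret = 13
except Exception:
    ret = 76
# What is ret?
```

Step-by-step execution trace:
1. `z = 1 / 0` raises ZeroDivisionError.
2. `except (TypeError, ZeroDivisionError)` matches (ZeroDivisionError is in the tuple) → ret = 13.
3. `except Exception` is not reached.
Result: 13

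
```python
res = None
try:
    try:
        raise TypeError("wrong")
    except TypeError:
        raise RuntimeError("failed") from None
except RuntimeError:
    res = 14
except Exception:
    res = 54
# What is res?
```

Step-by-step execution trace:
1. Inner try raises TypeError; inner `except TypeError` catches it.
2. `raise RuntimeError(...) from None` raises RuntimeError (from None suppresses __context__, but the active exception is still RuntimeError).
3. Outer `except RuntimeError` matches → res = 14.
4. `except Exception` is not reached.
Result: 14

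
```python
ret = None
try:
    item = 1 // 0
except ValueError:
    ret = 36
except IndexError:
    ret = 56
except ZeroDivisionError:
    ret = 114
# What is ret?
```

Step-by-step execution trace:
1. `item = 1 // 0` raises ZeroDivisionError.
2. `except ValueError` does not match ZeroDivisionError; skipped.
3. `except IndexError` does not match ZeroDivisionError; skipped.
4. `except ZeroDivisionError` matches → ret = 114.
Result: 114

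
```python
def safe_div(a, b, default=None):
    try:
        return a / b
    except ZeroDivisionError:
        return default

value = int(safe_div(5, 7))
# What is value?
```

Step-by-step execution trace:
1. `safe_div(5, 7)` enters try: `return 5 / 7` → returns 0.7142857142857143. No exception raised.
2. `except ZeroDivisionError` is skipped.
3. `int(0.7142857142857143)` → 0 → value = 0.
Result: 0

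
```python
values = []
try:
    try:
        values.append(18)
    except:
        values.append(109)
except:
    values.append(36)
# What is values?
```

Step-by-step execution trace:
1. Inner try: `values.append(18)` → values = [18]. No exception raised.
2. Inner `except` is skipped.
3. Inner try completes normally; outer `except` is skipped.
Result: [18]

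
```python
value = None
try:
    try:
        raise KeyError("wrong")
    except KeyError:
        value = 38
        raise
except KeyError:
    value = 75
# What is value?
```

Step-by-step execution trace:
1. Inner try: `raise KeyError("wrong")` raises KeyError.
2. Inner `except KeyError` matches → value = 38.
3. bare `raise` re-raises the same KeyError.
4. Outer `except KeyError` matches → value = 75.
Result: 75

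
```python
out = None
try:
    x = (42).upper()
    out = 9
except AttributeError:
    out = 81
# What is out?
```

Step-by-step execution trace:
1. `x = (42).upper()` raises AttributeError.
2. `out = 9` is not reached.
3. `except AttributeError` matches → out = 81.
Result: 81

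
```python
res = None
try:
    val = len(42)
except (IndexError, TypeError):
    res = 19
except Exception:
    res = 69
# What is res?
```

Step-by-step execution trace:
1. `val = len(42)` raises TypeError.
2. `except (IndexError, TypeError)` matches (TypeError is in the tuple) → res = 19.
3. `except Exception` is not reached.
Result: 19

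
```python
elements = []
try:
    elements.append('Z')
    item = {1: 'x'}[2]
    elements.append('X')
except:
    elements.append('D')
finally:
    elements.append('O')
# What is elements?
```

Step-by-step execution trace:
1. try: `elements.append('Z')` → elements = ['Z'].
2. `item = {1: 'x'}[2]` raises KeyError; `elements.append('X')` is not reached.
3. bare `except` matches → `elements.append('D')` → elements = ['Z', 'D'].
4. finally always runs: `elements.append('O')` → elements = ['Z', 'D', 'O'].
Result: ['Z', 'D', 'O']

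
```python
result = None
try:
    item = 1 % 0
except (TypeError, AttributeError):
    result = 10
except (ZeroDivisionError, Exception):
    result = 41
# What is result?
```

Step-by-step execution trace:
1. `item = 1 % 0` raises ZeroDivisionError.
2. `except (TypeError, AttributeError)` does not match ZeroDivisionError; skipped.
3. `except (ZeroDivisionError, Exception)` matches (ZeroDivisionError is in the tuple) → result = 41.
Result: 41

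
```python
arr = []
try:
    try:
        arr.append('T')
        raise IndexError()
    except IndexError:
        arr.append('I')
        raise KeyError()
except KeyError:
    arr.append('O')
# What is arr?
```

Step-by-step execution trace:
1. Inner try: `arr.append('T')` → arr = ['T'].
2. `raise IndexError()` raises IndexError.
3. Inner `except IndexError` matches → `arr.append('I')` → arr = ['T', 'I'].
4. `raise KeyError()` raises KeyError; propagates to outer try.
5. Outer `except KeyError` matches → `arr.append('O')` → arr = ['T', 'I', 'O'].
Result: ['T', 'I', 'O']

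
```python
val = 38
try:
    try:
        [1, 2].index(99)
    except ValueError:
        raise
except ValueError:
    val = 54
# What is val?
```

Step-by-step execution trace:
1. Inner try: `[1, 2].index(99)` raises ValueError.
2. Inner `except ValueError` matches; bare `raise` re-raises the same ValueError.
3. Outer `except ValueError` matches → val = 54.
Result: 54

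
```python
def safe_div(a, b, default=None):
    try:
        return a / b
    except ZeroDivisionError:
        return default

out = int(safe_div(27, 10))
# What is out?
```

Step-by-step execution trace:
1. `safe_div(27, 10)` enters try: `return 27 / 10` → returns 2.7. No exception raised.
2. `except ZeroDivisionError` is skipped.
3. `int(2.7)` → 2 → out = 2.
Result: 2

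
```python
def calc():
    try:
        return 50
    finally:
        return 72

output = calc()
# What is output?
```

Step-by-step execution trace:
1. `calc()` enters try: `return 50` sets pending return value 50.
2. Before returning, `finally: return 72` runs and overrides the pending return.
3. calc() returns 72 → output = 72.
Result: 72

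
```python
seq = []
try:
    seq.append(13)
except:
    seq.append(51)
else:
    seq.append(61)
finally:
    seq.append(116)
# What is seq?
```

Step-by-step execution trace:
1. try: `seq.append(13)` → seq = [13]. No exception raised.
2. `except` is skipped.
3. `else` runs: `seq.append(61)` → seq = [13, 61].
4. `finally` always runs: `seq.append(116)` → seq = [13, 61, 116].
Result: [13, 61, 116]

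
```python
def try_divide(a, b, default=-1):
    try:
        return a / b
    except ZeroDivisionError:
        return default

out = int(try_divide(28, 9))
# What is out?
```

Step-by-step execution trace:
1. `try_divide(28, 9)` enters try: `return 28 / 9` → returns 3.111111111111111. No exception raised.
2. `except ZeroDivisionError` is skipped.
3. `int(3.111111111111111)` → 3 → out = 3.
Result: 3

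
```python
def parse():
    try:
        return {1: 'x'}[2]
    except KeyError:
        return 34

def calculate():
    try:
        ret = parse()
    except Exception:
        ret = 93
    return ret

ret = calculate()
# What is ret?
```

Step-by-step execution trace:
1. `calculate()` calls `parse()`.
2. In parse: `{1: 'x'}[2]` raises KeyError; `except KeyError` catches it → returns 34.
3. In calculate: `ret = parse()` → ret = 34. No exception reaches calculate.
4. `except Exception` is skipped; calculate returns 34.
5. ret = 34.
Result: 34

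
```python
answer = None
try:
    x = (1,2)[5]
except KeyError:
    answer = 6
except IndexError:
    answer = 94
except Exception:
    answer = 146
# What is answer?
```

Step-by-step execution trace:
1. `x = (1,2)[5]` raises IndexError.
2. `except KeyError` does not match IndexError; skipped.
3. `except IndexError` matches → answer = 94.
4. Remaining except clauses are skipped.
Result: 94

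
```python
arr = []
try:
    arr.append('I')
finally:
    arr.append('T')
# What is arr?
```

Step-by-step execution trace:
1. try: `arr.append('I')` → arr = ['I'].
2. The try body completes without raising.
3. finally always runs: `arr.append('T')` → arr = ['I', 'T'].
Result: ['I', 'T']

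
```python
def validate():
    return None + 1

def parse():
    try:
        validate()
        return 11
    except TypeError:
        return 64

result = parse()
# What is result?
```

Step-by-step execution trace:
1. `parse()` calls `validate()`.
2. `validate()` evaluates `None + 1`, which raises TypeError; it propagates to the caller.
3. `return 11` is not reached.
4. `except TypeError` in parse matches → returns 64.
5. result = 64.
Result: 64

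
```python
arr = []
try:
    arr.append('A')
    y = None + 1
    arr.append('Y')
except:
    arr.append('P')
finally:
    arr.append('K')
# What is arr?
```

Step-by-step execution trace:
1. try: `arr.append('A')` → arr = ['A'].
2. `y = None + 1` raises TypeError; `arr.append('Y')` is not reached.
3. bare `except` matches → `arr.append('P')` → arr = ['A', 'P'].
4. finally always runs: `arr.append('K')` → arr = ['A', 'P', 'K'].
Result: ['A', 'P', 'K']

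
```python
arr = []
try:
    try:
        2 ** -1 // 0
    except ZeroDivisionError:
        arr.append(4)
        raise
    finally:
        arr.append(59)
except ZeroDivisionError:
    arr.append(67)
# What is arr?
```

Step-by-step execution trace:
1. Inner try: `2 ** -1 // 0` raises ZeroDivisionError.
2. Inner `except ZeroDivisionError` matches → `arr.append(4)` → arr = [4].
3. bare `raise` re-raises ZeroDivisionError.
4. Inner `finally` runs during unwinding: `arr.append(59)` → arr = [4, 59].
5. Outer `except ZeroDivisionError` matches → `arr.append(67)` → arr = [4, 59, 67].
Result: [4, 59, 67]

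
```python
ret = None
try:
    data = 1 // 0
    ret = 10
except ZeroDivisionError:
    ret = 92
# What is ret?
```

Step-by-step execution trace:
1. `data = 1 // 0` raises ZeroDivisionError.
2. `ret = 10` is not reached.
3. `except ZeroDivisionError` matches → ret = 92.
Result: 92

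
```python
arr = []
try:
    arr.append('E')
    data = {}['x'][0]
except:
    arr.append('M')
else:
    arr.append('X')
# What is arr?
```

Step-by-step execution trace:
1. try: `arr.append('E')` → arr = ['E'].
2. `data = {}['x'][0]` raises KeyError.
3. bare `except` matches → `arr.append('M')` → arr = ['E', 'M'].
4. `else` is skipped (an exception was raised).
Result: ['E', 'M']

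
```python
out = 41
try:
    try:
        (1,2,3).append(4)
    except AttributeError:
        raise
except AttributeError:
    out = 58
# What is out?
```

Step-by-step execution trace:
1. Inner try: `(1,2,3).append(4)` raises AttributeError.
2. Inner `except AttributeError` matches; bare `raise` re-raises the same AttributeError.
3. Outer `except AttributeError` matches → out = 58.
Result: 58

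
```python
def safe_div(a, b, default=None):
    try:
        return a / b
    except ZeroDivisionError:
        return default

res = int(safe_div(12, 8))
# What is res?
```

Step-by-step execution trace:
1. `safe_div(12, 8)` enters try: `return 12 / 8` → returns 1.5. No exception raised.
2. `except ZeroDivisionError` is skipped.
3. `int(1.5)` → 1 → res = 1.
Result: 1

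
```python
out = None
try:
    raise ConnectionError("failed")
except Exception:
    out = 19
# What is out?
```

Step-by-step execution trace:
1. `raise ConnectionError(...)` raises ConnectionError.
2. `except Exception` matches (ConnectionError is a subclass of Exception) → out = 19.
Result: 19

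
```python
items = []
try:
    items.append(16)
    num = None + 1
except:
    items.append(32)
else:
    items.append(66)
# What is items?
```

Step-by-step execution trace:
1. try: `items.append(16)` → items = [16].
2. `num = None + 1` raises TypeError.
3. bare `except` matches → `items.append(32)` → items = [16, 32].
4. `else` is skipped (an exception was raised).
Result: [16, 32]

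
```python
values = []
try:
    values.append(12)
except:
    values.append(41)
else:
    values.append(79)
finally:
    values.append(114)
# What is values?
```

Step-by-step execution trace:
1. try: `values.append(12)` → values = [12]. No exception raised.
2. `except` is skipped.
3. `else` runs: `values.append(79)` → values = [12, 79].
4. `finally` always runs: `values.append(114)` → values = [12, 79, 114].
Result: [12, 79, 114]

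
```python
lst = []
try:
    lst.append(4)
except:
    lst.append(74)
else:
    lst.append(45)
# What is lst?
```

Step-by-step execution trace:
1. try: `lst.append(4)` → lst = [4]. No exception raised.
2. `except` is skipped.
3. `else` runs (try completed without exception): `lst.append(45)` → lst = [4, 45].
Result: [4, 45]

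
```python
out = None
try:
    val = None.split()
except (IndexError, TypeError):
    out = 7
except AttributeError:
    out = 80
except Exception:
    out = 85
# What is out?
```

Step-by-step execution trace:
1. `val = None.split()` raises AttributeError.
2. `except (IndexError, TypeError)` does not match AttributeError; skipped.
3. `except AttributeError` matches (exact type match) → out = 80.
4. `except Exception` is not reached.
Result: 80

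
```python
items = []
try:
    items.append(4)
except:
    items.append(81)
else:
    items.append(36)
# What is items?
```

Step-by-step execution trace:
1. try: `items.append(4)` → items = [4]. No exception raised.
2. `except` is skipped.
3. `else` runs (try completed without exception): `items.append(36)` → items = [4, 36].
Result: [4, 36]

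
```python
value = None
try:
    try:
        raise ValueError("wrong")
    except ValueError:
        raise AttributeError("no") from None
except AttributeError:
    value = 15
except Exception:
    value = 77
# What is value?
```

Step-by-step execution trace:
1. Inner try raises ValueError; inner `except ValueError` catches it.
2. `raise AttributeError(...) from None` raises AttributeError (from None suppresses __context__, but the active exception is still AttributeError).
3. Outer `except AttributeError` matches → value = 15.
4. `except Exception` is not reached.
Result: 15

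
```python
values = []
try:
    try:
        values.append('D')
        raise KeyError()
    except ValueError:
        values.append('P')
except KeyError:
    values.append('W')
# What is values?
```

Step-by-step execution trace:
1. Inner try: `values.append('D')` → values = ['D'].
2. `raise KeyError()` raises KeyError.
3. Inner `except ValueError` does not match KeyError; exception propagates to outer try.
4. Outer `except KeyError` matches → `values.append('W')` → values = ['D', 'W'].
Result: ['D', 'W']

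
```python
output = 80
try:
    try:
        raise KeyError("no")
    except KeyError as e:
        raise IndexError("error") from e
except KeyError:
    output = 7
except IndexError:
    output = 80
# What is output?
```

Step-by-step execution trace:
1. Inner try raises KeyError; inner `except KeyError as e` catches it.
2. `raise IndexError(...) from e` raises IndexError (KeyError is attached as __cause__, but only IndexError is active).
3. Outer `except KeyError` does not match IndexError; skipped.
4. Outer `except IndexError` matches → output = 80.
Result: 80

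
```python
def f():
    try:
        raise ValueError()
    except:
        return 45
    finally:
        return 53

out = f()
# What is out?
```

Step-by-step execution trace:
1. `f()` enters try: `raise ValueError()` raises ValueError.
2. bare `except` matches → `return 45` sets pending return value 45.
3. Before returning, `finally: return 53` runs and overrides the pending return.
4. f() returns 53 → out = 53.
Result: 53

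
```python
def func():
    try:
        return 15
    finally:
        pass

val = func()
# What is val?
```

Step-by-step execution trace:
1. `func()` enters try: `return 15` sets pending return value 15.
2. Before returning, `finally: pass` runs (no effect).
3. func() returns 15 → val = 15.
Result: 15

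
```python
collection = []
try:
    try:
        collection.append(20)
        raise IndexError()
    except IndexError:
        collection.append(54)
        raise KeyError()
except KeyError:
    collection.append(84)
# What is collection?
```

Step-by-step execution trace:
1. Inner try: `collection.append(20)` → collection = [20].
2. `raise IndexError()` raises IndexError.
3. Inner `except IndexError` matches → `collection.append(54)` → collection = [20, 54].
4. `raise KeyError()` raises KeyError; propagates to outer try.
5. Outer `except KeyError` matches → `collection.append(84)` → collection = [20, 54, 84].
Result: [20, 54, 84]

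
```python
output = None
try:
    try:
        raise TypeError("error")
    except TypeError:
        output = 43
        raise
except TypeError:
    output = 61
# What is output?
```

Step-by-step execution trace:
1. Inner try: `raise TypeError("error")` raises TypeError.
2. Inner `except TypeError` matches → output = 43.
3. bare `raise` re-raises the same TypeError.
4. Outer `except TypeError` matches → output = 61.
Result: 61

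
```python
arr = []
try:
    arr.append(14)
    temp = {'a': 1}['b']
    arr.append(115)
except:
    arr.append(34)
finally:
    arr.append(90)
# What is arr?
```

Step-by-step execution trace:
1. try: `arr.append(14)` → arr = [14].
2. `temp = {'a': 1}['b']` raises KeyError; `arr.append(115)` is not reached.
3. bare `except` matches → `arr.append(34)` → arr = [14, 34].
4. finally always runs: `arr.append(90)` → arr = [14, 34, 90].
Result: [14, 34, 90]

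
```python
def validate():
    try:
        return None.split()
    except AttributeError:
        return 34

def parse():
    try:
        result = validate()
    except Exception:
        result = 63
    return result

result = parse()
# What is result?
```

Step-by-step execution trace:
1. `parse()` calls `validate()`.
2. In validate: `None.split()` raises AttributeError; `except AttributeError` catches it → returns 34.
3. In parse: `result = validate()` → result = 34. No exception reaches parse.
4. `except Exception` is skipped; parse returns 34.
5. result = 34.
Result: 34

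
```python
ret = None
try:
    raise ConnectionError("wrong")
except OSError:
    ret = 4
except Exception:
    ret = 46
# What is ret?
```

Step-by-step execution trace:
1. `raise ConnectionError(...)` raises ConnectionError.
2. `except OSError` matches (ConnectionError is a subclass of OSError) → ret = 4.
3. `except Exception` is not reached.
Result: 4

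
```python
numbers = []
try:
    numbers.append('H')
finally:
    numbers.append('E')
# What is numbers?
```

Step-by-step execution trace:
1. try: `numbers.append('H')` → numbers = ['H'].
2. The try body completes without raising.
3. finally always runs: `numbers.append('E')` → numbers = ['H', 'E'].
Result: ['H', 'E']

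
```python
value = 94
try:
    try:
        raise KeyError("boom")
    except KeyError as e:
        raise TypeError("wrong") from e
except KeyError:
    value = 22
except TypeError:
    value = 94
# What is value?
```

Step-by-step execution trace:
1. Inner try raises KeyError; inner `except KeyError as e` catches it.
2. `raise TypeError(...) from e` raises TypeError (KeyError is attached as __cause__, but only TypeError is active).
3. Outer `except KeyError` does not match TypeError; skipped.
4. Outer `except TypeError` matches → value = 94.
Result: 94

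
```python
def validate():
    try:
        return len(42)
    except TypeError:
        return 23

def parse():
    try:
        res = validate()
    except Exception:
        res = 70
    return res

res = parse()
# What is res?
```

Step-by-step execution trace:
1. `parse()` calls `validate()`.
2. In validate: `len(42)` raises TypeError; `except TypeError` catches it → returns 23.
3. In parse: `res = validate()` → res = 23. No exception reaches parse.
4. `except Exception` is skipped; parse returns 23.
5. res = 23.
Result: 23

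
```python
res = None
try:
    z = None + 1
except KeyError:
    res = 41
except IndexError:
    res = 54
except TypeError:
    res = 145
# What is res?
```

Step-by-step execution trace:
1. `z = None + 1` raises TypeError.
2. `except KeyError` does not match TypeError; skipped.
3. `except IndexError` does not match TypeError; skipped.
4. `except TypeError` matches → res = 145.
Result: 145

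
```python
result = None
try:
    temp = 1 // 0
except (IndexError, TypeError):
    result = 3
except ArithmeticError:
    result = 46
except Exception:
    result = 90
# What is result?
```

Step-by-step execution trace:
1. `temp = 1 // 0` raises ZeroDivisionError.
2. `except (IndexError, TypeError)` does not match ZeroDivisionError; skipped.
3. `except ArithmeticError` matches (ZeroDivisionError is a subclass of ArithmeticError) → result = 46.
4. `except Exception` is not reached.
Result: 46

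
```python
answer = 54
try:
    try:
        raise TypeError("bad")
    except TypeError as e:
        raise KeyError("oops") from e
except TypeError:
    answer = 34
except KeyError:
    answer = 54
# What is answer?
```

Step-by-step execution trace:
1. Inner try raises TypeError; inner `except TypeError as e` catches it.
2. `raise KeyError(...) from e` raises KeyError (TypeError is attached as __cause__, but only KeyError is active).
3. Outer `except TypeError` does not match KeyError; skipped.
4. Outer `except KeyError` matches → answer = 54.
Result: 54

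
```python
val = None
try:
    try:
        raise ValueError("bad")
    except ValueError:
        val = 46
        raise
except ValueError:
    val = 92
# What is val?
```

Step-by-step execution trace:
1. Inner try: `raise ValueError("bad")` raises ValueError.
2. Inner `except ValueError` matches → val = 46.
3. bare `raise` re-raises the same ValueError.
4. Outer `except ValueError` matches → val = 92.
Result: 92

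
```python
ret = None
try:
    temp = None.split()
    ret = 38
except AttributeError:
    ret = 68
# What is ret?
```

Step-by-step execution trace:
1. `temp = None.split()` raises AttributeError.
2. `ret = 38` is not reached.
3. `except AttributeError` matches → ret = 68.
Result: 68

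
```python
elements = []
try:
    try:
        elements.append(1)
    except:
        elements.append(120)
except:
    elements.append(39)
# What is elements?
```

Step-by-step execution trace:
1. Inner try: `elements.append(1)` → elements = [1]. No exception raised.
2. Inner `except` is skipped.
3. Inner try completes normally; outer `except` is skipped.
Result: [1]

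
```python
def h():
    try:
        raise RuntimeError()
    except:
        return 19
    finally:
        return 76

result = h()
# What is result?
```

Step-by-step execution trace:
1. `h()` enters try: `raise RuntimeError()` raises RuntimeError.
2. bare `except` matches → `return 19` sets pending return value 19.
3. Before returning, `finally: return 76` runs and overrides the pending return.
4. h() returns 76 → result = 76.
Result: 76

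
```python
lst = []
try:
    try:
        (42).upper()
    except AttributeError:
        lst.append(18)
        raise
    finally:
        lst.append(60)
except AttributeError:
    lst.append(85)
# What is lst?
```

Step-by-step execution trace:
1. Inner try: `(42).upper()` raises AttributeError.
2. Inner `except AttributeError` matches → `lst.append(18)` → lst = [18].
3. bare `raise` re-raises AttributeError.
4. Inner `finally` runs during unwinding: `lst.append(60)` → lst = [18, 60].
5. Outer `except AttributeError` matches → `lst.append(85)` → lst = [18, 60, 85].
Result: [18, 60, 85]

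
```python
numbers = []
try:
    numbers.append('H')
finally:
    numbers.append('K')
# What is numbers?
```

Step-by-step execution trace:
1. try: `numbers.append('H')` → numbers = ['H'].
2. The try body completes without raising.
3. finally always runs: `numbers.append('K')` → numbers = ['H', 'K'].
Result: ['H', 'K']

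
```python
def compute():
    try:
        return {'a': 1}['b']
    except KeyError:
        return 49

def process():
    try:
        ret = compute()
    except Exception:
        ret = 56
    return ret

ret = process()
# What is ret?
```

Step-by-step execution trace:
1. `process()` calls `compute()`.
2. In compute: `{'a': 1}['b']` raises KeyError; `except KeyError` catches it → returns 49.
3. In process: `ret = compute()` → ret = 49. No exception reaches process.
4. `except Exception` is skipped; process returns 49.
5. ret = 49.
Result: 49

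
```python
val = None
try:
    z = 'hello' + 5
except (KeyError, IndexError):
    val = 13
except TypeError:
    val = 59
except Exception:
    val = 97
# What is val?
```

Step-by-step execution trace:
1. `z = 'hello' + 5` raises TypeError.
2. `except (KeyError, IndexError)` does not match TypeError; skipped.
3. `except TypeError` matches (exact type match) → val = 59.
4. `except Exception` is not reached.
Result: 59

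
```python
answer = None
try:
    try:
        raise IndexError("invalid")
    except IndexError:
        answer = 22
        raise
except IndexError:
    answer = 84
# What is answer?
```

Step-by-step execution trace:
1. Inner try: `raise IndexError("invalid")` raises IndexError.
2. Inner `except IndexError` matches → answer = 22.
3. bare `raise` re-raises the same IndexError.
4. Outer `except IndexError` matches → answer = 84.
Result: 84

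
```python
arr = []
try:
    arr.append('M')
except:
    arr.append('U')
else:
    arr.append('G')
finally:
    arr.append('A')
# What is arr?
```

Step-by-step execution trace:
1. try: `arr.append('M')` → arr = ['M']. No exception raised.
2. `except` is skipped.
3. `else` runs: `arr.append('G')` → arr = ['M', 'G'].
4. `finally` always runs: `arr.append('A')` → arr = ['M', 'G', 'A'].
Result: ['M', 'G', 'A']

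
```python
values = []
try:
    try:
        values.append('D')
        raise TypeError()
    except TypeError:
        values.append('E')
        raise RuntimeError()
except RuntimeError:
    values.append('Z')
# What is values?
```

Step-by-step execution trace:
1. Inner try: `values.append('D')` → values = ['D'].
2. `raise TypeError()` raises TypeError.
3. Inner `except TypeError` matches → `values.append('E')` → values = ['D', 'E'].
4. `raise RuntimeError()` raises RuntimeError; propagates to outer try.
5. Outer `except RuntimeError` matches → `values.append('Z')` → values = ['D', 'E', 'Z'].
Result: ['D', 'E', 'Z']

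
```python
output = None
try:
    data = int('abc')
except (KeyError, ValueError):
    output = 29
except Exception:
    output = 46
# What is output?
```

Step-by-step execution trace:
1. `data = int('abc')` raises ValueError.
2. `except (KeyError, ValueError)` matches (ValueError is in the tuple) → output = 29.
3. `except Exception` is not reached.
Result: 29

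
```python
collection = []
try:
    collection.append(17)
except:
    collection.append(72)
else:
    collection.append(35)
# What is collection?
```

Step-by-step execution trace:
1. try: `collection.append(17)` → collection = [17]. No exception raised.
2. `except` is skipped.
3. `else` runs (try completed without exception): `collection.append(35)` → collection = [17, 35].
Result: [17, 35]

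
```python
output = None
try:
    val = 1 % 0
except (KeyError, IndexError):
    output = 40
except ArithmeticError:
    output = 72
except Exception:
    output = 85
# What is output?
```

Step-by-step execution trace:
1. `val = 1 % 0` raises ZeroDivisionError.
2. `except (KeyError, IndexError)` does not match ZeroDivisionError; skipped.
3. `except ArithmeticError` matches (ZeroDivisionError is a subclass of ArithmeticError) → output = 72.
4. `except Exception` is not reached.
Result: 72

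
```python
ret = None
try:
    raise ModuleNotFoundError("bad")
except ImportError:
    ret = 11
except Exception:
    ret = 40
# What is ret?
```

Step-by-step execution trace:
1. `raise ModuleNotFoundError(...)` raises ModuleNotFoundError.
2. `except ImportError` matches (ModuleNotFoundError is a subclass of ImportError) → ret = 11.
3. `except Exception` is not reached.
Result: 11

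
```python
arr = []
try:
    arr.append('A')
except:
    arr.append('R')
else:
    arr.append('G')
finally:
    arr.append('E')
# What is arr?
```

Step-by-step execution trace:
1. try: `arr.append('A')` → arr = ['A']. No exception raised.
2. `except` is skipped.
3. `else` runs: `arr.append('G')` → arr = ['A', 'G'].
4. `finally` always runs: `arr.append('E')` → arr = ['A', 'G', 'E'].
Result: ['A', 'G', 'E']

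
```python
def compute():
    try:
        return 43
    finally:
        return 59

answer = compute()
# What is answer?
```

Step-by-step execution trace:
1. `compute()` enters try: `return 43` sets pending return value 43.
2. Before returning, `finally: return 59` runs and overrides the pending return.
3. compute() returns 59 → answer = 59.
Result: 59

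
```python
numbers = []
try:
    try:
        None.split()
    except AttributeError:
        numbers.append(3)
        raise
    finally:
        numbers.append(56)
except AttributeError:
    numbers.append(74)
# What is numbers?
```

Step-by-step execution trace:
1. Inner try: `None.split()` raises AttributeError.
2. Inner `except AttributeError` matches → `numbers.append(3)` → numbers = [3].
3. bare `raise` re-raises AttributeError.
4. Inner `finally` runs during unwinding: `numbers.append(56)` → numbers = [3, 56].
5. Outer `except AttributeError` matches → `numbers.append(74)` → numbers = [3, 56, 74].
Result: [3, 56, 74]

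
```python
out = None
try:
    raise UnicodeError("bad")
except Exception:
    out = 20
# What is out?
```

Step-by-step execution trace:
1. `raise UnicodeError(...)` raises UnicodeError.
2. `except Exception` matches (UnicodeError is a subclass of Exception) → out = 20.
Result: 20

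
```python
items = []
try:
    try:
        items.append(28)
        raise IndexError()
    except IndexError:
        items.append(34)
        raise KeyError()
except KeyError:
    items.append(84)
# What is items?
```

Step-by-step execution trace:
1. Inner try: `items.append(28)` → items = [28].
2. `raise IndexError()` raises IndexError.
3. Inner `except IndexError` matches → `items.append(34)` → items = [28, 34].
4. `raise KeyError()` raises KeyError; propagates to outer try.
5. Outer `except KeyError` matches → `items.append(84)` → items = [28, 34, 84].
Result: [28, 34, 84]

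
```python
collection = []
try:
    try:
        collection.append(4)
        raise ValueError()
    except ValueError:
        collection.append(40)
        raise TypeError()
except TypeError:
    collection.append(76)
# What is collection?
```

Step-by-step execution trace:
1. Inner try: `collection.append(4)` → collection = [4].
2. `raise ValueError()` raises ValueError.
3. Inner `except ValueError` matches → `collection.append(40)` → collection = [4, 40].
4. `raise TypeError()` raises TypeError; propagates to outer try.
5. Outer `except TypeError` matches → `collection.append(76)` → collection = [4, 40, 76].
Result: [4, 40, 76]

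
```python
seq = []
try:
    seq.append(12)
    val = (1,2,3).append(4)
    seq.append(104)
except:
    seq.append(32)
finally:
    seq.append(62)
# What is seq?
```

Step-by-step execution trace:
1. try: `seq.append(12)` → seq = [12].
2. `val = (1,2,3).append(4)` raises AttributeError; `seq.append(104)` is not reached.
3. bare `except` matches → `seq.append(32)` → seq = [12, 32].
4. finally always runs: `seq.append(62)` → seq = [12, 32, 62].
Result: [12, 32, 62]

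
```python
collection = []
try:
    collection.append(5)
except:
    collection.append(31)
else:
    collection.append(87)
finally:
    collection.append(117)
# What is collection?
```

Step-by-step execution trace:
1. try: `collection.append(5)` → collection = [5]. No exception raised.
2. `except` is skipped.
3. `else` runs: `collection.append(87)` → collection = [5, 87].
4. `finally` always runs: `collection.append(117)` → collection = [5, 87, 117].
Result: [5, 87, 117]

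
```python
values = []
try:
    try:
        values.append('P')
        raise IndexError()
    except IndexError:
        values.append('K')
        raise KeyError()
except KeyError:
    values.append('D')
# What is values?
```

Step-by-step execution trace:
1. Inner try: `values.append('P')` → values = ['P'].
2. `raise IndexError()` raises IndexError.
3. Inner `except IndexError` matches → `values.append('K')` → values = ['P', 'K'].
4. `raise KeyError()` raises KeyError; propagates to outer try.
5. Outer `except KeyError` matches → `values.append('D')` → values = ['P', 'K', 'D'].
Result: ['P', 'K', 'D']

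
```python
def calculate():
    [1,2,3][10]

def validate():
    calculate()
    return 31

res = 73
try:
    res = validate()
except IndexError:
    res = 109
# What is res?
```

Step-by-step execution trace:
1. res starts at 73.
2. try: `validate()` calls `calculate()`.
3. `calculate()` evaluates `[1,2,3][10]`, which raises IndexError; it propagates through validate (uncaught).
4. `return 31` in validate is not reached; the assignment to res does not complete.
5. `except IndexError` matches → res = 109.
Result: 109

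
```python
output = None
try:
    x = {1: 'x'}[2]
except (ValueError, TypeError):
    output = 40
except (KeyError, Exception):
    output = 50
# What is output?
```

Step-by-step execution trace:
1. `x = {1: 'x'}[2]` raises KeyError.
2. `except (ValueError, TypeError)` does not match KeyError; skipped.
3. `except (KeyError, Exception)` matches (KeyError is in the tuple) → output = 50.
Result: 50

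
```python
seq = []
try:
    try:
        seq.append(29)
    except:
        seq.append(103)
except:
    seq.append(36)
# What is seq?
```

Step-by-step execution trace:
1. Inner try: `seq.append(29)` → seq = [29]. No exception raised.
2. Inner `except` is skipped.
3. Inner try completes normally; outer `except` is skipped.
Result: [29]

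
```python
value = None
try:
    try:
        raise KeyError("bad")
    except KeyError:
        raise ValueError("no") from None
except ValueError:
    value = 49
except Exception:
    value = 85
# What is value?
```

Step-by-step execution trace:
1. Inner try raises KeyError; inner `except KeyError` catches it.
2. `raise ValueError(...) from None` raises ValueError (from None suppresses __context__, but the active exception is still ValueError).
3. Outer `except ValueError` matches → value = 49.
4. `except Exception` is not reached.
Result: 49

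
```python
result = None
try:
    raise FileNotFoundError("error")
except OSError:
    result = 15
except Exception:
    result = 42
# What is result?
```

Step-by-step execution trace:
1. `raise FileNotFoundError(...)` raises FileNotFoundError.
2. `except OSError` matches (FileNotFoundError is a subclass of OSError) → result = 15.
3. `except Exception` is not reached.
Result: 15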